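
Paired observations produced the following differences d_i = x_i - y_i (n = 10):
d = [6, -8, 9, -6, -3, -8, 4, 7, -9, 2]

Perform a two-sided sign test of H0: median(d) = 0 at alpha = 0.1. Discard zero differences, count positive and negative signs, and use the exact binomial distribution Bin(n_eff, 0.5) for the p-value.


Step 1: Discard zero differences. Original n = 10; n_eff = number of nonzero differences = 10.
Nonzero differences (with sign): +6, -8, +9, -6, -3, -8, +4, +7, -9, +2
Step 2: Count signs: positive = 5, negative = 5.
Step 3: Under H0: P(positive) = 0.5, so the number of positives S ~ Bin(10, 0.5).
Step 4: Two-sided exact p-value = sum of Bin(10,0.5) probabilities at or below the observed probability = 1.000000.
Step 5: alpha = 0.1. fail to reject H0.

n_eff = 10, pos = 5, neg = 5, p = 1.000000, fail to reject H0.


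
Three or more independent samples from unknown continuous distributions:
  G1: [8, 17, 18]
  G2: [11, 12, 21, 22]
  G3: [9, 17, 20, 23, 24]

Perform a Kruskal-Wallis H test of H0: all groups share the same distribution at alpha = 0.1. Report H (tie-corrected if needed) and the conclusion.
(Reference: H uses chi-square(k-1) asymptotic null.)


Step 1: Combine all N = 12 observations and assign midranks.
sorted (value, group, rank): (8,G1,1), (9,G3,2), (11,G2,3), (12,G2,4), (17,G1,5.5), (17,G3,5.5), (18,G1,7), (20,G3,8), (21,G2,9), (22,G2,10), (23,G3,11), (24,G3,12)
Step 2: Sum ranks within each group.
R_1 = 13.5 (n_1 = 3)
R_2 = 26 (n_2 = 4)
R_3 = 38.5 (n_3 = 5)
Step 3: H = 12/(N(N+1)) * sum(R_i^2/n_i) - 3(N+1)
     = 12/(12*13) * (13.5^2/3 + 26^2/4 + 38.5^2/5) - 3*13
     = 0.076923 * 526.2 - 39
     = 1.476923.
Step 4: Ties present; correction factor C = 1 - 6/(12^3 - 12) = 0.996503. Corrected H = 1.476923 / 0.996503 = 1.482105.
Step 5: Under H0, H ~ chi^2(2); p-value = 0.476612.
Step 6: alpha = 0.1. fail to reject H0.

H = 1.4821, df = 2, p = 0.476612, fail to reject H0.


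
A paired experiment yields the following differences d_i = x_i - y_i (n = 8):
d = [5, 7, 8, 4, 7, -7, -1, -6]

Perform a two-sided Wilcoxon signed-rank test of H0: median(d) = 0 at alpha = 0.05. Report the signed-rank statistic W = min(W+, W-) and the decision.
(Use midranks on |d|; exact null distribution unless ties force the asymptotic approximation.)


Step 1: Drop any zero differences (none here) and take |d_i|.
|d| = [5, 7, 8, 4, 7, 7, 1, 6]
Step 2: Midrank |d_i| (ties get averaged ranks).
ranks: |5|->3, |7|->6, |8|->8, |4|->2, |7|->6, |7|->6, |1|->1, |6|->4
Step 3: Attach original signs; sum ranks with positive sign and with negative sign.
W+ = 3 + 6 + 8 + 2 + 6 = 25
W- = 6 + 1 + 4 = 11
(Check: W+ + W- = 36 should equal n(n+1)/2 = 36.)
Step 4: Test statistic W = min(W+, W-) = 11.
Step 5: Ties in |d|, so use the tie-corrected normal approximation.
        E[W] = n(n+1)/4 = 8*9/4 = 18.
        Tie groups: |d|=7 (t=3); sum(t^3 - t) = 24.
        Var[W] = n(n+1)(2n+1)/24 - sum(t^3-t)/48 = 1224/24 - 24/48 = 50.5.
        z = (W - E[W]) / sqrt(Var[W]) = (11 - 18) / 7.1063 = -0.9850.
        Two-sided p = 2*Phi(z) = 0.324606.
Step 6: alpha = 0.05. fail to reject H0.

W+ = 25, W- = 11, W = min = 11, p = 0.324606, fail to reject H0.


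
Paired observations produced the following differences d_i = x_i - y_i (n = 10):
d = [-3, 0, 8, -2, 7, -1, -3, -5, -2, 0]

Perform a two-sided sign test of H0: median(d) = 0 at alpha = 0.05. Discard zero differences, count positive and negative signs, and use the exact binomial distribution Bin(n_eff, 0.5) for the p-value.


Step 1: Discard zero differences. Original n = 10; n_eff = number of nonzero differences = 8.
Nonzero differences (with sign): -3, +8, -2, +7, -1, -3, -5, -2
Step 2: Count signs: positive = 2, negative = 6.
Step 3: Under H0: P(positive) = 0.5, so the number of positives S ~ Bin(8, 0.5).
Step 4: Two-sided exact p-value = sum of Bin(8,0.5) probabilities at or below the observed probability = 0.289062.
Step 5: alpha = 0.05. fail to reject H0.

n_eff = 8, pos = 2, neg = 6, p = 0.289062, fail to reject H0.


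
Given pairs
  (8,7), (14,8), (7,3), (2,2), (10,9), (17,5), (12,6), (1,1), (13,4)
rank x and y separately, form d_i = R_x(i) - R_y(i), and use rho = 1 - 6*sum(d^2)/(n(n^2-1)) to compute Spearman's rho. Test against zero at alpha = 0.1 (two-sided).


Step 1: Rank x and y separately (midranks; no ties here).
rank(x): 8->4, 14->8, 7->3, 2->2, 10->5, 17->9, 12->6, 1->1, 13->7
rank(y): 7->7, 8->8, 3->3, 2->2, 9->9, 5->5, 6->6, 1->1, 4->4
Step 2: d_i = R_x(i) - R_y(i); compute d_i^2.
  (4-7)^2=9, (8-8)^2=0, (3-3)^2=0, (2-2)^2=0, (5-9)^2=16, (9-5)^2=16, (6-6)^2=0, (1-1)^2=0, (7-4)^2=9
sum(d^2) = 50.
Step 3: rho = 1 - 6*50 / (9*(9^2 - 1)) = 1 - 300/720 = 0.583333.
Step 4: Under H0, t = rho * sqrt((n-2)/(1-rho^2)) = 1.9001 ~ t(7).
Step 5: Two-sided p-value from the t-distribution with 7 df = 0.099186.
Step 6: alpha = 0.1. reject H0.

rho = 0.5833, p = 0.099186, reject H0 at alpha = 0.1.


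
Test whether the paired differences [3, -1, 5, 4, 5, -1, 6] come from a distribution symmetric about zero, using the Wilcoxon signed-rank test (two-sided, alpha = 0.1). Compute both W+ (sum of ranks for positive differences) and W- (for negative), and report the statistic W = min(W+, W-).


Step 1: Drop any zero differences (none here) and take |d_i|.
|d| = [3, 1, 5, 4, 5, 1, 6]
Step 2: Midrank |d_i| (ties get averaged ranks).
ranks: |3|->3, |1|->1.5, |5|->5.5, |4|->4, |5|->5.5, |1|->1.5, |6|->7
Step 3: Attach original signs; sum ranks with positive sign and with negative sign.
W+ = 3 + 5.5 + 4 + 5.5 + 7 = 25
W- = 1.5 + 1.5 = 3
(Check: W+ + W- = 28 should equal n(n+1)/2 = 28.)
Step 4: Test statistic W = min(W+, W-) = 3.
Step 5: Ties in |d|, so use the tie-corrected normal approximation.
        E[W] = n(n+1)/4 = 7*8/4 = 14.
        Tie groups: |d|=1 (t=2), |d|=5 (t=2); sum(t^3 - t) = 12.
        Var[W] = n(n+1)(2n+1)/24 - sum(t^3-t)/48 = 840/24 - 12/48 = 34.75.
        z = (W - E[W]) / sqrt(Var[W]) = (3 - 14) / 5.8949 = -1.8660.
        Two-sided p = 2*Phi(z) = 0.062039.
Step 6: alpha = 0.1. reject H0.

W+ = 25, W- = 3, W = min = 3, p = 0.062039, reject H0.


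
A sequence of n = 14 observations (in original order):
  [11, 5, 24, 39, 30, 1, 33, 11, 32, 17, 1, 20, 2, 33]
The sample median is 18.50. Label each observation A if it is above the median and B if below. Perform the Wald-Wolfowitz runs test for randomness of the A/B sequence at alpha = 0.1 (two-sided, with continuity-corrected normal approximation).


Step 1: Compute median = 18.50; label A = above, B = below.
Labels in order: BBAAABABABBABA  (n_A = 7, n_B = 7)
Step 2: Count runs R = 10.
Step 3: Under H0 (random ordering), E[R] = 2*n_A*n_B/(n_A+n_B) + 1 = 2*7*7/14 + 1 = 8.0000.
        Var[R] = 2*n_A*n_B*(2*n_A*n_B - n_A - n_B) / ((n_A+n_B)^2 * (n_A+n_B-1)) = 8232/2548 = 3.2308.
        SD[R] = 1.7974.
Step 4: Continuity-corrected z = (R - 0.5 - E[R]) / SD[R] = (10 - 0.5 - 8.0000) / 1.7974 = 0.8345.
Step 5: Two-sided p-value via normal approximation = 2*(1 - Phi(|z|)) = 0.403986.
Step 6: alpha = 0.1. fail to reject H0.

R = 10, z = 0.8345, p = 0.403986, fail to reject H0.


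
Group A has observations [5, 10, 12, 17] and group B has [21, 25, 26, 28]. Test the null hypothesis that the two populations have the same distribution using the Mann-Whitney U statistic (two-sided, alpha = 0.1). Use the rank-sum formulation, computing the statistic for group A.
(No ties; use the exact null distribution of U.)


Step 1: Combine and sort all 8 observations; assign midranks.
sorted (value, group): (5,X), (10,X), (12,X), (17,X), (21,Y), (25,Y), (26,Y), (28,Y)
ranks: 5->1, 10->2, 12->3, 17->4, 21->5, 25->6, 26->7, 28->8
Step 2: Rank sum for X: R1 = 1 + 2 + 3 + 4 = 10.
Step 3: U_X = R1 - n1(n1+1)/2 = 10 - 4*5/2 = 10 - 10 = 0.
       U_Y = n1*n2 - U_X = 16 - 0 = 16.
Step 4: No ties, so the exact null distribution of U (based on enumerating the C(8,4) = 70 equally likely rank assignments) gives the two-sided p-value.
Step 5: p-value = 0.028571; compare to alpha = 0.1. reject H0.

U_X = 0, p = 0.028571, reject H0 at alpha = 0.1.


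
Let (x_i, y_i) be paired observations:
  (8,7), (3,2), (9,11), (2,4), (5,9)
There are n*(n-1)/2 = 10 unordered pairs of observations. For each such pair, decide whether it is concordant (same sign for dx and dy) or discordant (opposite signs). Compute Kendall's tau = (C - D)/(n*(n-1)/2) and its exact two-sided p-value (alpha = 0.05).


Step 1: Enumerate the 10 unordered pairs (i,j) with i<j and classify each by sign(x_j-x_i) * sign(y_j-y_i).
  (1,2):dx=-5,dy=-5->C; (1,3):dx=+1,dy=+4->C; (1,4):dx=-6,dy=-3->C; (1,5):dx=-3,dy=+2->D
  (2,3):dx=+6,dy=+9->C; (2,4):dx=-1,dy=+2->D; (2,5):dx=+2,dy=+7->C; (3,4):dx=-7,dy=-7->C
  (3,5):dx=-4,dy=-2->C; (4,5):dx=+3,dy=+5->C
Step 2: C = 8, D = 2, total pairs = 10.
Step 3: tau = (C - D)/(n(n-1)/2) = (8 - 2)/10 = 0.600000.
Step 4: Exact two-sided p-value (enumerate n! = 120 permutations of y under H0): p = 0.233333.
Step 5: alpha = 0.05. fail to reject H0.

tau_b = 0.6000 (C=8, D=2), p = 0.233333, fail to reject H0.


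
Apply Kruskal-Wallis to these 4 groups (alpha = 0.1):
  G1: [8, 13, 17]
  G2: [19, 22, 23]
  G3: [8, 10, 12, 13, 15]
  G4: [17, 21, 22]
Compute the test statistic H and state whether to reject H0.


Step 1: Combine all N = 14 observations and assign midranks.
sorted (value, group, rank): (8,G1,1.5), (8,G3,1.5), (10,G3,3), (12,G3,4), (13,G1,5.5), (13,G3,5.5), (15,G3,7), (17,G1,8.5), (17,G4,8.5), (19,G2,10), (21,G4,11), (22,G2,12.5), (22,G4,12.5), (23,G2,14)
Step 2: Sum ranks within each group.
R_1 = 15.5 (n_1 = 3)
R_2 = 36.5 (n_2 = 3)
R_3 = 21 (n_3 = 5)
R_4 = 32 (n_4 = 3)
Step 3: H = 12/(N(N+1)) * sum(R_i^2/n_i) - 3(N+1)
     = 12/(14*15) * (15.5^2/3 + 36.5^2/3 + 21^2/5 + 32^2/3) - 3*15
     = 0.057143 * 953.7 - 45
     = 9.497143.
Step 4: Ties present; correction factor C = 1 - 24/(14^3 - 14) = 0.991209. Corrected H = 9.497143 / 0.991209 = 9.581375.
Step 5: Under H0, H ~ chi^2(3); p-value = 0.022481.
Step 6: alpha = 0.1. reject H0.

H = 9.5814, df = 3, p = 0.022481, reject H0.


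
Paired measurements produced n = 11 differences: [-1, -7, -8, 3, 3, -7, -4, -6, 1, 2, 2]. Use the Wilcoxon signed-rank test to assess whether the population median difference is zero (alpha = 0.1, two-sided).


Step 1: Drop any zero differences (none here) and take |d_i|.
|d| = [1, 7, 8, 3, 3, 7, 4, 6, 1, 2, 2]
Step 2: Midrank |d_i| (ties get averaged ranks).
ranks: |1|->1.5, |7|->9.5, |8|->11, |3|->5.5, |3|->5.5, |7|->9.5, |4|->7, |6|->8, |1|->1.5, |2|->3.5, |2|->3.5
Step 3: Attach original signs; sum ranks with positive sign and with negative sign.
W+ = 5.5 + 5.5 + 1.5 + 3.5 + 3.5 = 19.5
W- = 1.5 + 9.5 + 11 + 9.5 + 7 + 8 = 46.5
(Check: W+ + W- = 66 should equal n(n+1)/2 = 66.)
Step 4: Test statistic W = min(W+, W-) = 19.5.
Step 5: Ties in |d|, so use the tie-corrected normal approximation.
        E[W] = n(n+1)/4 = 11*12/4 = 33.
        Tie groups: |d|=1 (t=2), |d|=2 (t=2), |d|=3 (t=2), |d|=7 (t=2); sum(t^3 - t) = 24.
        Var[W] = n(n+1)(2n+1)/24 - sum(t^3-t)/48 = 3036/24 - 24/48 = 126.
        z = (W - E[W]) / sqrt(Var[W]) = (19.5 - 33) / 11.2250 = -1.2027.
        Two-sided p = 2*Phi(z) = 0.229102.
Step 6: alpha = 0.1. fail to reject H0.

W+ = 19.5, W- = 46.5, W = min = 19.5, p = 0.229102, fail to reject H0.


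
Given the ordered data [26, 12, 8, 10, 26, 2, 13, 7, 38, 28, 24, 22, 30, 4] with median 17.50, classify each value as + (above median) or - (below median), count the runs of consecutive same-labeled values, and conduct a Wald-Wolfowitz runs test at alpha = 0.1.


Step 1: Compute median = 17.50; label A = above, B = below.
Labels in order: ABBBABBBAAAAAB  (n_A = 7, n_B = 7)
Step 2: Count runs R = 6.
Step 3: Under H0 (random ordering), E[R] = 2*n_A*n_B/(n_A+n_B) + 1 = 2*7*7/14 + 1 = 8.0000.
        Var[R] = 2*n_A*n_B*(2*n_A*n_B - n_A - n_B) / ((n_A+n_B)^2 * (n_A+n_B-1)) = 8232/2548 = 3.2308.
        SD[R] = 1.7974.
Step 4: Continuity-corrected z = (R + 0.5 - E[R]) / SD[R] = (6 + 0.5 - 8.0000) / 1.7974 = -0.8345.
Step 5: Two-sided p-value via normal approximation = 2*(1 - Phi(|z|)) = 0.403986.
Step 6: alpha = 0.1. fail to reject H0.

R = 6, z = -0.8345, p = 0.403986, fail to reject H0.


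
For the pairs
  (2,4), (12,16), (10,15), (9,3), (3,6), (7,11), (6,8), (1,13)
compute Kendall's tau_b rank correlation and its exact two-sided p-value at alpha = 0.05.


Step 1: Enumerate the 28 unordered pairs (i,j) with i<j and classify each by sign(x_j-x_i) * sign(y_j-y_i).
  (1,2):dx=+10,dy=+12->C; (1,3):dx=+8,dy=+11->C; (1,4):dx=+7,dy=-1->D; (1,5):dx=+1,dy=+2->C
  (1,6):dx=+5,dy=+7->C; (1,7):dx=+4,dy=+4->C; (1,8):dx=-1,dy=+9->D; (2,3):dx=-2,dy=-1->C
  (2,4):dx=-3,dy=-13->C; (2,5):dx=-9,dy=-10->C; (2,6):dx=-5,dy=-5->C; (2,7):dx=-6,dy=-8->C
  (2,8):dx=-11,dy=-3->C; (3,4):dx=-1,dy=-12->C; (3,5):dx=-7,dy=-9->C; (3,6):dx=-3,dy=-4->C
  (3,7):dx=-4,dy=-7->C; (3,8):dx=-9,dy=-2->C; (4,5):dx=-6,dy=+3->D; (4,6):dx=-2,dy=+8->D
  (4,7):dx=-3,dy=+5->D; (4,8):dx=-8,dy=+10->D; (5,6):dx=+4,dy=+5->C; (5,7):dx=+3,dy=+2->C
  (5,8):dx=-2,dy=+7->D; (6,7):dx=-1,dy=-3->C; (6,8):dx=-6,dy=+2->D; (7,8):dx=-5,dy=+5->D
Step 2: C = 19, D = 9, total pairs = 28.
Step 3: tau = (C - D)/(n(n-1)/2) = (19 - 9)/28 = 0.357143.
Step 4: Exact two-sided p-value (enumerate n! = 40320 permutations of y under H0): p = 0.275099.
Step 5: alpha = 0.05. fail to reject H0.

tau_b = 0.3571 (C=19, D=9), p = 0.275099, fail to reject H0.


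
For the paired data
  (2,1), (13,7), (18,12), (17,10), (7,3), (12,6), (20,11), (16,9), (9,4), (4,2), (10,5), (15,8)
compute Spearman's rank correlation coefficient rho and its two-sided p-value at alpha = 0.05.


Step 1: Rank x and y separately (midranks; no ties here).
rank(x): 2->1, 13->7, 18->11, 17->10, 7->3, 12->6, 20->12, 16->9, 9->4, 4->2, 10->5, 15->8
rank(y): 1->1, 7->7, 12->12, 10->10, 3->3, 6->6, 11->11, 9->9, 4->4, 2->2, 5->5, 8->8
Step 2: d_i = R_x(i) - R_y(i); compute d_i^2.
  (1-1)^2=0, (7-7)^2=0, (11-12)^2=1, (10-10)^2=0, (3-3)^2=0, (6-6)^2=0, (12-11)^2=1, (9-9)^2=0, (4-4)^2=0, (2-2)^2=0, (5-5)^2=0, (8-8)^2=0
sum(d^2) = 2.
Step 3: rho = 1 - 6*2 / (12*(12^2 - 1)) = 1 - 12/1716 = 0.993007.
Step 4: Under H0, t = rho * sqrt((n-2)/(1-rho^2)) = 26.5990 ~ t(10).
Step 5: Two-sided p-value from the t-distribution with 10 df = 0.000000.
Step 6: alpha = 0.05. reject H0.

rho = 0.9930, p = 0.000000, reject H0 at alpha = 0.05.


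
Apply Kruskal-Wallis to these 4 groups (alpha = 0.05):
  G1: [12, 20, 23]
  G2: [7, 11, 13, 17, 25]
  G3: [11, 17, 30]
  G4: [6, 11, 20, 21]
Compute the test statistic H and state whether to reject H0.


Step 1: Combine all N = 15 observations and assign midranks.
sorted (value, group, rank): (6,G4,1), (7,G2,2), (11,G2,4), (11,G3,4), (11,G4,4), (12,G1,6), (13,G2,7), (17,G2,8.5), (17,G3,8.5), (20,G1,10.5), (20,G4,10.5), (21,G4,12), (23,G1,13), (25,G2,14), (30,G3,15)
Step 2: Sum ranks within each group.
R_1 = 29.5 (n_1 = 3)
R_2 = 35.5 (n_2 = 5)
R_3 = 27.5 (n_3 = 3)
R_4 = 27.5 (n_4 = 4)
Step 3: H = 12/(N(N+1)) * sum(R_i^2/n_i) - 3(N+1)
     = 12/(15*16) * (29.5^2/3 + 35.5^2/5 + 27.5^2/3 + 27.5^2/4) - 3*16
     = 0.050000 * 983.279 - 48
     = 1.163958.
Step 4: Ties present; correction factor C = 1 - 36/(15^3 - 15) = 0.989286. Corrected H = 1.163958 / 0.989286 = 1.176564.
Step 5: Under H0, H ~ chi^2(3); p-value = 0.758630.
Step 6: alpha = 0.05. fail to reject H0.

H = 1.1766, df = 3, p = 0.758630, fail to reject H0.


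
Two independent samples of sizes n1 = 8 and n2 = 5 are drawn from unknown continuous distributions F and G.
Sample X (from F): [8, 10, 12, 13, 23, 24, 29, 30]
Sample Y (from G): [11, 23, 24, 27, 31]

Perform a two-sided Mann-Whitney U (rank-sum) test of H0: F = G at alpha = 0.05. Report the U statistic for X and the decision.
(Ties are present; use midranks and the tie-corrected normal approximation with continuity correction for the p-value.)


Step 1: Combine and sort all 13 observations; assign midranks.
sorted (value, group): (8,X), (10,X), (11,Y), (12,X), (13,X), (23,X), (23,Y), (24,X), (24,Y), (27,Y), (29,X), (30,X), (31,Y)
ranks: 8->1, 10->2, 11->3, 12->4, 13->5, 23->6.5, 23->6.5, 24->8.5, 24->8.5, 27->10, 29->11, 30->12, 31->13
Step 2: Rank sum for X: R1 = 1 + 2 + 4 + 5 + 6.5 + 8.5 + 11 + 12 = 50.
Step 3: U_X = R1 - n1(n1+1)/2 = 50 - 8*9/2 = 50 - 36 = 14.
       U_Y = n1*n2 - U_X = 40 - 14 = 26.
Step 4: Ties are present, so use the tie-corrected normal approximation (with continuity correction) for the p-value.
Step 5: p-value = 0.419471; compare to alpha = 0.05. fail to reject H0.

U_X = 14, p = 0.419471, fail to reject H0 at alpha = 0.05.


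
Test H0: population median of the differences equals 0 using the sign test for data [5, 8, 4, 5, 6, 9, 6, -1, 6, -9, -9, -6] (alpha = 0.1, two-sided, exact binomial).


Step 1: Discard zero differences. Original n = 12; n_eff = number of nonzero differences = 12.
Nonzero differences (with sign): +5, +8, +4, +5, +6, +9, +6, -1, +6, -9, -9, -6
Step 2: Count signs: positive = 8, negative = 4.
Step 3: Under H0: P(positive) = 0.5, so the number of positives S ~ Bin(12, 0.5).
Step 4: Two-sided exact p-value = sum of Bin(12,0.5) probabilities at or below the observed probability = 0.387695.
Step 5: alpha = 0.1. fail to reject H0.

n_eff = 12, pos = 8, neg = 4, p = 0.387695, fail to reject H0.


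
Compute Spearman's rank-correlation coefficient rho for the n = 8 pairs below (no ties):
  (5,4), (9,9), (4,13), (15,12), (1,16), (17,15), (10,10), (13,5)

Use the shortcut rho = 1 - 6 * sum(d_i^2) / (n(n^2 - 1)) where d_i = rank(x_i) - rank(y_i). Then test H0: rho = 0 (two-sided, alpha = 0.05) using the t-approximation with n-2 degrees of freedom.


Step 1: Rank x and y separately (midranks; no ties here).
rank(x): 5->3, 9->4, 4->2, 15->7, 1->1, 17->8, 10->5, 13->6
rank(y): 4->1, 9->3, 13->6, 12->5, 16->8, 15->7, 10->4, 5->2
Step 2: d_i = R_x(i) - R_y(i); compute d_i^2.
  (3-1)^2=4, (4-3)^2=1, (2-6)^2=16, (7-5)^2=4, (1-8)^2=49, (8-7)^2=1, (5-4)^2=1, (6-2)^2=16
sum(d^2) = 92.
Step 3: rho = 1 - 6*92 / (8*(8^2 - 1)) = 1 - 552/504 = -0.095238.
Step 4: Under H0, t = rho * sqrt((n-2)/(1-rho^2)) = -0.2343 ~ t(6).
Step 5: Two-sided p-value from the t-distribution with 6 df = 0.822505.
Step 6: alpha = 0.05. fail to reject H0.

rho = -0.0952, p = 0.822505, fail to reject H0 at alpha = 0.05.


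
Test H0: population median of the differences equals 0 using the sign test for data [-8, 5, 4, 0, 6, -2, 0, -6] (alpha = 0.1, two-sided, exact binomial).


Step 1: Discard zero differences. Original n = 8; n_eff = number of nonzero differences = 6.
Nonzero differences (with sign): -8, +5, +4, +6, -2, -6
Step 2: Count signs: positive = 3, negative = 3.
Step 3: Under H0: P(positive) = 0.5, so the number of positives S ~ Bin(6, 0.5).
Step 4: Two-sided exact p-value = sum of Bin(6,0.5) probabilities at or below the observed probability = 1.000000.
Step 5: alpha = 0.1. fail to reject H0.

n_eff = 6, pos = 3, neg = 3, p = 1.000000, fail to reject H0.


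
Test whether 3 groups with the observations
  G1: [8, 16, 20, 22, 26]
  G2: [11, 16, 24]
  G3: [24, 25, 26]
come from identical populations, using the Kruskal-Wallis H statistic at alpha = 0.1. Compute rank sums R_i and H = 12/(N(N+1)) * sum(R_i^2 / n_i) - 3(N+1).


Step 1: Combine all N = 11 observations and assign midranks.
sorted (value, group, rank): (8,G1,1), (11,G2,2), (16,G1,3.5), (16,G2,3.5), (20,G1,5), (22,G1,6), (24,G2,7.5), (24,G3,7.5), (25,G3,9), (26,G1,10.5), (26,G3,10.5)
Step 2: Sum ranks within each group.
R_1 = 26 (n_1 = 5)
R_2 = 13 (n_2 = 3)
R_3 = 27 (n_3 = 3)
Step 3: H = 12/(N(N+1)) * sum(R_i^2/n_i) - 3(N+1)
     = 12/(11*12) * (26^2/5 + 13^2/3 + 27^2/3) - 3*12
     = 0.090909 * 434.533 - 36
     = 3.503030.
Step 4: Ties present; correction factor C = 1 - 18/(11^3 - 11) = 0.986364. Corrected H = 3.503030 / 0.986364 = 3.551459.
Step 5: Under H0, H ~ chi^2(2); p-value = 0.169360.
Step 6: alpha = 0.1. fail to reject H0.

H = 3.5515, df = 2, p = 0.169360, fail to reject H0.


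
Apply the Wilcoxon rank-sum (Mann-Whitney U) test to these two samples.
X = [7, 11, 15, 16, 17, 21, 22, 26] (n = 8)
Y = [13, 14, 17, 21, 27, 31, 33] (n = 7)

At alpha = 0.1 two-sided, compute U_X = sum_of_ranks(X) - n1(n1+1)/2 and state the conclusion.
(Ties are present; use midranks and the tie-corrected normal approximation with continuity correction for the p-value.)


Step 1: Combine and sort all 15 observations; assign midranks.
sorted (value, group): (7,X), (11,X), (13,Y), (14,Y), (15,X), (16,X), (17,X), (17,Y), (21,X), (21,Y), (22,X), (26,X), (27,Y), (31,Y), (33,Y)
ranks: 7->1, 11->2, 13->3, 14->4, 15->5, 16->6, 17->7.5, 17->7.5, 21->9.5, 21->9.5, 22->11, 26->12, 27->13, 31->14, 33->15
Step 2: Rank sum for X: R1 = 1 + 2 + 5 + 6 + 7.5 + 9.5 + 11 + 12 = 54.
Step 3: U_X = R1 - n1(n1+1)/2 = 54 - 8*9/2 = 54 - 36 = 18.
       U_Y = n1*n2 - U_X = 56 - 18 = 38.
Step 4: Ties are present, so use the tie-corrected normal approximation (with continuity correction) for the p-value.
Step 5: p-value = 0.270731; compare to alpha = 0.1. fail to reject H0.

U_X = 18, p = 0.270731, fail to reject H0 at alpha = 0.1.


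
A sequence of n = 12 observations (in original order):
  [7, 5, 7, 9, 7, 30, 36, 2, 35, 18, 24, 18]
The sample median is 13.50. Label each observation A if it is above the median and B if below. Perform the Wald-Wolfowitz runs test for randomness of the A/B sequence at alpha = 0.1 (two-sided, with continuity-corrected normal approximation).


Step 1: Compute median = 13.50; label A = above, B = below.
Labels in order: BBBBBAABAAAA  (n_A = 6, n_B = 6)
Step 2: Count runs R = 4.
Step 3: Under H0 (random ordering), E[R] = 2*n_A*n_B/(n_A+n_B) + 1 = 2*6*6/12 + 1 = 7.0000.
        Var[R] = 2*n_A*n_B*(2*n_A*n_B - n_A - n_B) / ((n_A+n_B)^2 * (n_A+n_B-1)) = 4320/1584 = 2.7273.
        SD[R] = 1.6514.
Step 4: Continuity-corrected z = (R + 0.5 - E[R]) / SD[R] = (4 + 0.5 - 7.0000) / 1.6514 = -1.5138.
Step 5: Two-sided p-value via normal approximation = 2*(1 - Phi(|z|)) = 0.130070.
Step 6: alpha = 0.1. fail to reject H0.

R = 4, z = -1.5138, p = 0.130070, fail to reject H0.


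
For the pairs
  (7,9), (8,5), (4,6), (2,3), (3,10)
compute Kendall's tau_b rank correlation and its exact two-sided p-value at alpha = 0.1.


Step 1: Enumerate the 10 unordered pairs (i,j) with i<j and classify each by sign(x_j-x_i) * sign(y_j-y_i).
  (1,2):dx=+1,dy=-4->D; (1,3):dx=-3,dy=-3->C; (1,4):dx=-5,dy=-6->C; (1,5):dx=-4,dy=+1->D
  (2,3):dx=-4,dy=+1->D; (2,4):dx=-6,dy=-2->C; (2,5):dx=-5,dy=+5->D; (3,4):dx=-2,dy=-3->C
  (3,5):dx=-1,dy=+4->D; (4,5):dx=+1,dy=+7->C
Step 2: C = 5, D = 5, total pairs = 10.
Step 3: tau = (C - D)/(n(n-1)/2) = (5 - 5)/10 = 0.000000.
Step 4: Exact two-sided p-value (enumerate n! = 120 permutations of y under H0): p = 1.000000.
Step 5: alpha = 0.1. fail to reject H0.

tau_b = 0.0000 (C=5, D=5), p = 1.000000, fail to reject H0.


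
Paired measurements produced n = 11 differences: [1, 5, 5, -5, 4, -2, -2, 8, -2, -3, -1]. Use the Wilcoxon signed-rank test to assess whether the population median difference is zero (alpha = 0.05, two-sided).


Step 1: Drop any zero differences (none here) and take |d_i|.
|d| = [1, 5, 5, 5, 4, 2, 2, 8, 2, 3, 1]
Step 2: Midrank |d_i| (ties get averaged ranks).
ranks: |1|->1.5, |5|->9, |5|->9, |5|->9, |4|->7, |2|->4, |2|->4, |8|->11, |2|->4, |3|->6, |1|->1.5
Step 3: Attach original signs; sum ranks with positive sign and with negative sign.
W+ = 1.5 + 9 + 9 + 7 + 11 = 37.5
W- = 9 + 4 + 4 + 4 + 6 + 1.5 = 28.5
(Check: W+ + W- = 66 should equal n(n+1)/2 = 66.)
Step 4: Test statistic W = min(W+, W-) = 28.5.
Step 5: Ties in |d|, so use the tie-corrected normal approximation.
        E[W] = n(n+1)/4 = 11*12/4 = 33.
        Tie groups: |d|=1 (t=2), |d|=2 (t=3), |d|=5 (t=3); sum(t^3 - t) = 54.
        Var[W] = n(n+1)(2n+1)/24 - sum(t^3-t)/48 = 3036/24 - 54/48 = 125.375.
        z = (W - E[W]) / sqrt(Var[W]) = (28.5 - 33) / 11.1971 = -0.4019.
        Two-sided p = 2*Phi(z) = 0.687765.
Step 6: alpha = 0.05. fail to reject H0.

W+ = 37.5, W- = 28.5, W = min = 28.5, p = 0.687765, fail to reject H0.


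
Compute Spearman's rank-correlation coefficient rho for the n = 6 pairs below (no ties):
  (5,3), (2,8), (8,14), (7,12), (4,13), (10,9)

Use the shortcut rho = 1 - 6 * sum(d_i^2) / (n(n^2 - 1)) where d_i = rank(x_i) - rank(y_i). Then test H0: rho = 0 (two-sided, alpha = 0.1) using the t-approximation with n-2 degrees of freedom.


Step 1: Rank x and y separately (midranks; no ties here).
rank(x): 5->3, 2->1, 8->5, 7->4, 4->2, 10->6
rank(y): 3->1, 8->2, 14->6, 12->4, 13->5, 9->3
Step 2: d_i = R_x(i) - R_y(i); compute d_i^2.
  (3-1)^2=4, (1-2)^2=1, (5-6)^2=1, (4-4)^2=0, (2-5)^2=9, (6-3)^2=9
sum(d^2) = 24.
Step 3: rho = 1 - 6*24 / (6*(6^2 - 1)) = 1 - 144/210 = 0.314286.
Step 4: Under H0, t = rho * sqrt((n-2)/(1-rho^2)) = 0.6621 ~ t(4).
Step 5: Two-sided p-value from the t-distribution with 4 df = 0.544093.
Step 6: alpha = 0.1. fail to reject H0.

rho = 0.3143, p = 0.544093, fail to reject H0 at alpha = 0.1.


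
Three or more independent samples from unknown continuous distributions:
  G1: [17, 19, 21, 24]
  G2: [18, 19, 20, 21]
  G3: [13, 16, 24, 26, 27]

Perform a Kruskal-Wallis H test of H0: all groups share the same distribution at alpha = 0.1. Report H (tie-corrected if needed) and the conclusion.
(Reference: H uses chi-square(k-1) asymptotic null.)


Step 1: Combine all N = 13 observations and assign midranks.
sorted (value, group, rank): (13,G3,1), (16,G3,2), (17,G1,3), (18,G2,4), (19,G1,5.5), (19,G2,5.5), (20,G2,7), (21,G1,8.5), (21,G2,8.5), (24,G1,10.5), (24,G3,10.5), (26,G3,12), (27,G3,13)
Step 2: Sum ranks within each group.
R_1 = 27.5 (n_1 = 4)
R_2 = 25 (n_2 = 4)
R_3 = 38.5 (n_3 = 5)
Step 3: H = 12/(N(N+1)) * sum(R_i^2/n_i) - 3(N+1)
     = 12/(13*14) * (27.5^2/4 + 25^2/4 + 38.5^2/5) - 3*14
     = 0.065934 * 641.763 - 42
     = 0.314011.
Step 4: Ties present; correction factor C = 1 - 18/(13^3 - 13) = 0.991758. Corrected H = 0.314011 / 0.991758 = 0.316620.
Step 5: Under H0, H ~ chi^2(2); p-value = 0.853585.
Step 6: alpha = 0.1. fail to reject H0.

H = 0.3166, df = 2, p = 0.853585, fail to reject H0.


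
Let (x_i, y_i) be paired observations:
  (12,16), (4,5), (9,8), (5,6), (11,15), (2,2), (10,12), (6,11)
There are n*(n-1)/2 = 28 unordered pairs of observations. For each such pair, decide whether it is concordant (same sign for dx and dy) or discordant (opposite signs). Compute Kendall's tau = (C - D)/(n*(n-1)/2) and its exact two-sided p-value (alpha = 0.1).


Step 1: Enumerate the 28 unordered pairs (i,j) with i<j and classify each by sign(x_j-x_i) * sign(y_j-y_i).
  (1,2):dx=-8,dy=-11->C; (1,3):dx=-3,dy=-8->C; (1,4):dx=-7,dy=-10->C; (1,5):dx=-1,dy=-1->C
  (1,6):dx=-10,dy=-14->C; (1,7):dx=-2,dy=-4->C; (1,8):dx=-6,dy=-5->C; (2,3):dx=+5,dy=+3->C
  (2,4):dx=+1,dy=+1->C; (2,5):dx=+7,dy=+10->C; (2,6):dx=-2,dy=-3->C; (2,7):dx=+6,dy=+7->C
  (2,8):dx=+2,dy=+6->C; (3,4):dx=-4,dy=-2->C; (3,5):dx=+2,dy=+7->C; (3,6):dx=-7,dy=-6->C
  (3,7):dx=+1,dy=+4->C; (3,8):dx=-3,dy=+3->D; (4,5):dx=+6,dy=+9->C; (4,6):dx=-3,dy=-4->C
  (4,7):dx=+5,dy=+6->C; (4,8):dx=+1,dy=+5->C; (5,6):dx=-9,dy=-13->C; (5,7):dx=-1,dy=-3->C
  (5,8):dx=-5,dy=-4->C; (6,7):dx=+8,dy=+10->C; (6,8):dx=+4,dy=+9->C; (7,8):dx=-4,dy=-1->C
Step 2: C = 27, D = 1, total pairs = 28.
Step 3: tau = (C - D)/(n(n-1)/2) = (27 - 1)/28 = 0.928571.
Step 4: Exact two-sided p-value (enumerate n! = 40320 permutations of y under H0): p = 0.000397.
Step 5: alpha = 0.1. reject H0.

tau_b = 0.9286 (C=27, D=1), p = 0.000397, reject H0.


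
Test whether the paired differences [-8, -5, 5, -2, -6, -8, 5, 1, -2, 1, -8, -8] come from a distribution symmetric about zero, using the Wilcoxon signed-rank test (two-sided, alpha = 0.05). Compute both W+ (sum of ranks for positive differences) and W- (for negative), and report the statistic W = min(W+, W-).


Step 1: Drop any zero differences (none here) and take |d_i|.
|d| = [8, 5, 5, 2, 6, 8, 5, 1, 2, 1, 8, 8]
Step 2: Midrank |d_i| (ties get averaged ranks).
ranks: |8|->10.5, |5|->6, |5|->6, |2|->3.5, |6|->8, |8|->10.5, |5|->6, |1|->1.5, |2|->3.5, |1|->1.5, |8|->10.5, |8|->10.5
Step 3: Attach original signs; sum ranks with positive sign and with negative sign.
W+ = 6 + 6 + 1.5 + 1.5 = 15
W- = 10.5 + 6 + 3.5 + 8 + 10.5 + 3.5 + 10.5 + 10.5 = 63
(Check: W+ + W- = 78 should equal n(n+1)/2 = 78.)
Step 4: Test statistic W = min(W+, W-) = 15.
Step 5: Ties in |d|, so use the tie-corrected normal approximation.
        E[W] = n(n+1)/4 = 12*13/4 = 39.
        Tie groups: |d|=1 (t=2), |d|=2 (t=2), |d|=5 (t=3), |d|=8 (t=4); sum(t^3 - t) = 96.
        Var[W] = n(n+1)(2n+1)/24 - sum(t^3-t)/48 = 3900/24 - 96/48 = 160.5.
        z = (W - E[W]) / sqrt(Var[W]) = (15 - 39) / 12.6689 = -1.8944.
        Two-sided p = 2*Phi(z) = 0.058171.
Step 6: alpha = 0.05. fail to reject H0.

W+ = 15, W- = 63, W = min = 15, p = 0.058171, fail to reject H0.


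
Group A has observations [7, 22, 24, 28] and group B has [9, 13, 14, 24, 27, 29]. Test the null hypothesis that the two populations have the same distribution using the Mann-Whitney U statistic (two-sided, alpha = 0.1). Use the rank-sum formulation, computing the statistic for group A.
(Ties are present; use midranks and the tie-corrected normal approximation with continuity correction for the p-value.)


Step 1: Combine and sort all 10 observations; assign midranks.
sorted (value, group): (7,X), (9,Y), (13,Y), (14,Y), (22,X), (24,X), (24,Y), (27,Y), (28,X), (29,Y)
ranks: 7->1, 9->2, 13->3, 14->4, 22->5, 24->6.5, 24->6.5, 27->8, 28->9, 29->10
Step 2: Rank sum for X: R1 = 1 + 5 + 6.5 + 9 = 21.5.
Step 3: U_X = R1 - n1(n1+1)/2 = 21.5 - 4*5/2 = 21.5 - 10 = 11.5.
       U_Y = n1*n2 - U_X = 24 - 11.5 = 12.5.
Step 4: Ties are present, so use the tie-corrected normal approximation (with continuity correction) for the p-value.
Step 5: p-value = 1.000000; compare to alpha = 0.1. fail to reject H0.

U_X = 11.5, p = 1.000000, fail to reject H0 at alpha = 0.1.


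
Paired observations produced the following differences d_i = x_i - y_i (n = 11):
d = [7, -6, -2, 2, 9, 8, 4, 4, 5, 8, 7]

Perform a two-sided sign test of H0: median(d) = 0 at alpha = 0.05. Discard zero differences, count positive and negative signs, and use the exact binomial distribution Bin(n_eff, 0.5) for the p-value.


Step 1: Discard zero differences. Original n = 11; n_eff = number of nonzero differences = 11.
Nonzero differences (with sign): +7, -6, -2, +2, +9, +8, +4, +4, +5, +8, +7
Step 2: Count signs: positive = 9, negative = 2.
Step 3: Under H0: P(positive) = 0.5, so the number of positives S ~ Bin(11, 0.5).
Step 4: Two-sided exact p-value = sum of Bin(11,0.5) probabilities at or below the observed probability = 0.065430.
Step 5: alpha = 0.05. fail to reject H0.

n_eff = 11, pos = 9, neg = 2, p = 0.065430, fail to reject H0.


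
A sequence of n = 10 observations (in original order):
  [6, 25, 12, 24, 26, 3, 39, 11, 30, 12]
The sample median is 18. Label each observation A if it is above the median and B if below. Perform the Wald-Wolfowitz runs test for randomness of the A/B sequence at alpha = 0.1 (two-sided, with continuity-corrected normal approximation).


Step 1: Compute median = 18; label A = above, B = below.
Labels in order: BABAABABAB  (n_A = 5, n_B = 5)
Step 2: Count runs R = 9.
Step 3: Under H0 (random ordering), E[R] = 2*n_A*n_B/(n_A+n_B) + 1 = 2*5*5/10 + 1 = 6.0000.
        Var[R] = 2*n_A*n_B*(2*n_A*n_B - n_A - n_B) / ((n_A+n_B)^2 * (n_A+n_B-1)) = 2000/900 = 2.2222.
        SD[R] = 1.4907.
Step 4: Continuity-corrected z = (R - 0.5 - E[R]) / SD[R] = (9 - 0.5 - 6.0000) / 1.4907 = 1.6771.
Step 5: Two-sided p-value via normal approximation = 2*(1 - Phi(|z|)) = 0.093533.
Step 6: alpha = 0.1. reject H0.

R = 9, z = 1.6771, p = 0.093533, reject H0.


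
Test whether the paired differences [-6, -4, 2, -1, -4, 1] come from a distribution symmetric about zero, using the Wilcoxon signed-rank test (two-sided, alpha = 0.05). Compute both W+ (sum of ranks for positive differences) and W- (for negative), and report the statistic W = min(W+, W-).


Step 1: Drop any zero differences (none here) and take |d_i|.
|d| = [6, 4, 2, 1, 4, 1]
Step 2: Midrank |d_i| (ties get averaged ranks).
ranks: |6|->6, |4|->4.5, |2|->3, |1|->1.5, |4|->4.5, |1|->1.5
Step 3: Attach original signs; sum ranks with positive sign and with negative sign.
W+ = 3 + 1.5 = 4.5
W- = 6 + 4.5 + 1.5 + 4.5 = 16.5
(Check: W+ + W- = 21 should equal n(n+1)/2 = 21.)
Step 4: Test statistic W = min(W+, W-) = 4.5.
Step 5: Ties in |d|, so use the tie-corrected normal approximation.
        E[W] = n(n+1)/4 = 6*7/4 = 10.5.
        Tie groups: |d|=1 (t=2), |d|=4 (t=2); sum(t^3 - t) = 12.
        Var[W] = n(n+1)(2n+1)/24 - sum(t^3-t)/48 = 546/24 - 12/48 = 22.5.
        z = (W - E[W]) / sqrt(Var[W]) = (4.5 - 10.5) / 4.7434 = -1.2649.
        Two-sided p = 2*Phi(z) = 0.205903.
Step 6: alpha = 0.05. fail to reject H0.

W+ = 4.5, W- = 16.5, W = min = 4.5, p = 0.205903, fail to reject H0.


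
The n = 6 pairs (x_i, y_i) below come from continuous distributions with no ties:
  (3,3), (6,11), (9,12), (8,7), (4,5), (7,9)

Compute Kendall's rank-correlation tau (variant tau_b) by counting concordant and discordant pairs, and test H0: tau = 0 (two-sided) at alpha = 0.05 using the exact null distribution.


Step 1: Enumerate the 15 unordered pairs (i,j) with i<j and classify each by sign(x_j-x_i) * sign(y_j-y_i).
  (1,2):dx=+3,dy=+8->C; (1,3):dx=+6,dy=+9->C; (1,4):dx=+5,dy=+4->C; (1,5):dx=+1,dy=+2->C
  (1,6):dx=+4,dy=+6->C; (2,3):dx=+3,dy=+1->C; (2,4):dx=+2,dy=-4->D; (2,5):dx=-2,dy=-6->C
  (2,6):dx=+1,dy=-2->D; (3,4):dx=-1,dy=-5->C; (3,5):dx=-5,dy=-7->C; (3,6):dx=-2,dy=-3->C
  (4,5):dx=-4,dy=-2->C; (4,6):dx=-1,dy=+2->D; (5,6):dx=+3,dy=+4->C
Step 2: C = 12, D = 3, total pairs = 15.
Step 3: tau = (C - D)/(n(n-1)/2) = (12 - 3)/15 = 0.600000.
Step 4: Exact two-sided p-value (enumerate n! = 720 permutations of y under H0): p = 0.136111.
Step 5: alpha = 0.05. fail to reject H0.

tau_b = 0.6000 (C=12, D=3), p = 0.136111, fail to reject H0.


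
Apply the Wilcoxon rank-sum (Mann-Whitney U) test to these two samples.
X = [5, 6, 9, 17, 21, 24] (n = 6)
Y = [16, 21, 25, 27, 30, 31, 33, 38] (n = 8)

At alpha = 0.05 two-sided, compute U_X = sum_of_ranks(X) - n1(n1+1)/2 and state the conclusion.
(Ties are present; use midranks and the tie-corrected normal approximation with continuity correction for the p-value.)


Step 1: Combine and sort all 14 observations; assign midranks.
sorted (value, group): (5,X), (6,X), (9,X), (16,Y), (17,X), (21,X), (21,Y), (24,X), (25,Y), (27,Y), (30,Y), (31,Y), (33,Y), (38,Y)
ranks: 5->1, 6->2, 9->3, 16->4, 17->5, 21->6.5, 21->6.5, 24->8, 25->9, 27->10, 30->11, 31->12, 33->13, 38->14
Step 2: Rank sum for X: R1 = 1 + 2 + 3 + 5 + 6.5 + 8 = 25.5.
Step 3: U_X = R1 - n1(n1+1)/2 = 25.5 - 6*7/2 = 25.5 - 21 = 4.5.
       U_Y = n1*n2 - U_X = 48 - 4.5 = 43.5.
Step 4: Ties are present, so use the tie-corrected normal approximation (with continuity correction) for the p-value.
Step 5: p-value = 0.014065; compare to alpha = 0.05. reject H0.

U_X = 4.5, p = 0.014065, reject H0 at alpha = 0.05.


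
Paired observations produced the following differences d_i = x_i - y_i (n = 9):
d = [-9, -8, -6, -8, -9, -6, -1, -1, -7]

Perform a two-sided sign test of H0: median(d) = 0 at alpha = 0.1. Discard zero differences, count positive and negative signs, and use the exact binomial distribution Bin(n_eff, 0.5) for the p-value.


Step 1: Discard zero differences. Original n = 9; n_eff = number of nonzero differences = 9.
Nonzero differences (with sign): -9, -8, -6, -8, -9, -6, -1, -1, -7
Step 2: Count signs: positive = 0, negative = 9.
Step 3: Under H0: P(positive) = 0.5, so the number of positives S ~ Bin(9, 0.5).
Step 4: Two-sided exact p-value = sum of Bin(9,0.5) probabilities at or below the observed probability = 0.003906.
Step 5: alpha = 0.1. reject H0.

n_eff = 9, pos = 0, neg = 9, p = 0.003906, reject H0.


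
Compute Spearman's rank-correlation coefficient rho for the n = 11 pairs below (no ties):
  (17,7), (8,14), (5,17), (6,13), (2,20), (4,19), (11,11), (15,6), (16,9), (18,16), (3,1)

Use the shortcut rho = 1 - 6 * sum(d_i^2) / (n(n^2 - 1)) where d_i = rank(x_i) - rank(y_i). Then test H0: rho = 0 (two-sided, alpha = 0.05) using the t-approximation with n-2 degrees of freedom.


Step 1: Rank x and y separately (midranks; no ties here).
rank(x): 17->10, 8->6, 5->4, 6->5, 2->1, 4->3, 11->7, 15->8, 16->9, 18->11, 3->2
rank(y): 7->3, 14->7, 17->9, 13->6, 20->11, 19->10, 11->5, 6->2, 9->4, 16->8, 1->1
Step 2: d_i = R_x(i) - R_y(i); compute d_i^2.
  (10-3)^2=49, (6-7)^2=1, (4-9)^2=25, (5-6)^2=1, (1-11)^2=100, (3-10)^2=49, (7-5)^2=4, (8-2)^2=36, (9-4)^2=25, (11-8)^2=9, (2-1)^2=1
sum(d^2) = 300.
Step 3: rho = 1 - 6*300 / (11*(11^2 - 1)) = 1 - 1800/1320 = -0.363636.
Step 4: Under H0, t = rho * sqrt((n-2)/(1-rho^2)) = -1.1711 ~ t(9).
Step 5: Two-sided p-value from the t-distribution with 9 df = 0.271638.
Step 6: alpha = 0.05. fail to reject H0.

rho = -0.3636, p = 0.271638, fail to reject H0 at alpha = 0.05.


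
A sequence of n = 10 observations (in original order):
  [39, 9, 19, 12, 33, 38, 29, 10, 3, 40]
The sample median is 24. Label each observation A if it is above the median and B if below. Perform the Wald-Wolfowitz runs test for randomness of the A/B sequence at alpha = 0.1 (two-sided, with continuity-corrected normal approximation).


Step 1: Compute median = 24; label A = above, B = below.
Labels in order: ABBBAAABBA  (n_A = 5, n_B = 5)
Step 2: Count runs R = 5.
Step 3: Under H0 (random ordering), E[R] = 2*n_A*n_B/(n_A+n_B) + 1 = 2*5*5/10 + 1 = 6.0000.
        Var[R] = 2*n_A*n_B*(2*n_A*n_B - n_A - n_B) / ((n_A+n_B)^2 * (n_A+n_B-1)) = 2000/900 = 2.2222.
        SD[R] = 1.4907.
Step 4: Continuity-corrected z = (R + 0.5 - E[R]) / SD[R] = (5 + 0.5 - 6.0000) / 1.4907 = -0.3354.
Step 5: Two-sided p-value via normal approximation = 2*(1 - Phi(|z|)) = 0.737316.
Step 6: alpha = 0.1. fail to reject H0.

R = 5, z = -0.3354, p = 0.737316, fail to reject H0.


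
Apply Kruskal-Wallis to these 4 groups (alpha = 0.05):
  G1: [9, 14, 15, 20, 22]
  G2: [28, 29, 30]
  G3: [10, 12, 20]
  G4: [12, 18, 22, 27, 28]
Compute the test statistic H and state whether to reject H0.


Step 1: Combine all N = 16 observations and assign midranks.
sorted (value, group, rank): (9,G1,1), (10,G3,2), (12,G3,3.5), (12,G4,3.5), (14,G1,5), (15,G1,6), (18,G4,7), (20,G1,8.5), (20,G3,8.5), (22,G1,10.5), (22,G4,10.5), (27,G4,12), (28,G2,13.5), (28,G4,13.5), (29,G2,15), (30,G2,16)
Step 2: Sum ranks within each group.
R_1 = 31 (n_1 = 5)
R_2 = 44.5 (n_2 = 3)
R_3 = 14 (n_3 = 3)
R_4 = 46.5 (n_4 = 5)
Step 3: H = 12/(N(N+1)) * sum(R_i^2/n_i) - 3(N+1)
     = 12/(16*17) * (31^2/5 + 44.5^2/3 + 14^2/3 + 46.5^2/5) - 3*17
     = 0.044118 * 1350.07 - 51
     = 8.561765.
Step 4: Ties present; correction factor C = 1 - 24/(16^3 - 16) = 0.994118. Corrected H = 8.561765 / 0.994118 = 8.612426.
Step 5: Under H0, H ~ chi^2(3); p-value = 0.034913.
Step 6: alpha = 0.05. reject H0.

H = 8.6124, df = 3, p = 0.034913, reject H0.


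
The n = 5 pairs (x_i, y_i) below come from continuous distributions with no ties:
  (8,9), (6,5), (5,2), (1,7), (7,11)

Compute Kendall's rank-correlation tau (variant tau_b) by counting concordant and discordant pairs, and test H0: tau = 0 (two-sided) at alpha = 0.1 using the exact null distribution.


Step 1: Enumerate the 10 unordered pairs (i,j) with i<j and classify each by sign(x_j-x_i) * sign(y_j-y_i).
  (1,2):dx=-2,dy=-4->C; (1,3):dx=-3,dy=-7->C; (1,4):dx=-7,dy=-2->C; (1,5):dx=-1,dy=+2->D
  (2,3):dx=-1,dy=-3->C; (2,4):dx=-5,dy=+2->D; (2,5):dx=+1,dy=+6->C; (3,4):dx=-4,dy=+5->D
  (3,5):dx=+2,dy=+9->C; (4,5):dx=+6,dy=+4->C
Step 2: C = 7, D = 3, total pairs = 10.
Step 3: tau = (C - D)/(n(n-1)/2) = (7 - 3)/10 = 0.400000.
Step 4: Exact two-sided p-value (enumerate n! = 120 permutations of y under H0): p = 0.483333.
Step 5: alpha = 0.1. fail to reject H0.

tau_b = 0.4000 (C=7, D=3), p = 0.483333, fail to reject H0.


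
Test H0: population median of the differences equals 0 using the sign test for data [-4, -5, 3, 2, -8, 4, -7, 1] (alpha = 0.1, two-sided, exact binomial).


Step 1: Discard zero differences. Original n = 8; n_eff = number of nonzero differences = 8.
Nonzero differences (with sign): -4, -5, +3, +2, -8, +4, -7, +1
Step 2: Count signs: positive = 4, negative = 4.
Step 3: Under H0: P(positive) = 0.5, so the number of positives S ~ Bin(8, 0.5).
Step 4: Two-sided exact p-value = sum of Bin(8,0.5) probabilities at or below the observed probability = 1.000000.
Step 5: alpha = 0.1. fail to reject H0.

n_eff = 8, pos = 4, neg = 4, p = 1.000000, fail to reject H0.
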